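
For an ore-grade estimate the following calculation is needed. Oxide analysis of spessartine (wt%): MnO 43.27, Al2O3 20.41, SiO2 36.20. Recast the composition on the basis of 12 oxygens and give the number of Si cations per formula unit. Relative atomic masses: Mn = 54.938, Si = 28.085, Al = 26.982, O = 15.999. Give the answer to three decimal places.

MnO (M=70.937): mol = 0.60998; Mn = 0.60998, O = 0.60998.
Al2O3 (M=101.961): mol = 0.20017; Al = 0.40034, O = 0.60051.
SiO2 (M=60.083): mol = 0.60250; Si = 0.60250, O = 1.20500.
ΣO = 2.41549; factor = 12/ΣO = 4.96794.
Si apfu = 0.60250 × 4.96794 = 2.993.

2.993 Si apfu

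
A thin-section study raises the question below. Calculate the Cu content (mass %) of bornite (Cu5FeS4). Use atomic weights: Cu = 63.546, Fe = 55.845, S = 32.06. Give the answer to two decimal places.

Molar mass of Cu5FeS4: 5*63.546 + 1*55.845 + 4*32.06 = 501.815 g/mol.
Mass of Cu per formula unit: 5 × 63.546 = 317.730 g.
Weight fraction Cu = 317.730 / 501.815 = 0.6332.

63.32 mass %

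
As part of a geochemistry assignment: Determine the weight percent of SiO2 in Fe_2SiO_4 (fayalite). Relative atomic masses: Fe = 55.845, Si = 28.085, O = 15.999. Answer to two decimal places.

29.49 wt%

M(Fe_2SiO_4) = 203.771 g/mol; M(SiO2) = 60.083 g/mol.
Moles SiO2 per formula unit = 1 Si ÷ 1 = 1.0000.
SiO2 fraction = (1.0000 × 60.083) / 203.771 = 60.083/203.771 = 0.2949.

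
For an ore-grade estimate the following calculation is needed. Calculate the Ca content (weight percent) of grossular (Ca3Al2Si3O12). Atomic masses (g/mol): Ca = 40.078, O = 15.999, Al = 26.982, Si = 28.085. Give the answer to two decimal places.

M(Ca3Al2Si3O12) = 450.441 g/mol.
Ca contributes 3 × 40.078 = 120.234 g per mole.
120.234/450.441 = 0.2669 → 26.69%.

26.69 weight percent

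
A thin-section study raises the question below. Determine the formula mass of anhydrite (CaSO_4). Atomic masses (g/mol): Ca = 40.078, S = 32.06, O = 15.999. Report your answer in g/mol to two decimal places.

M = 1·40.078 + 1·32.06 + 4·15.999

136.13 g/mol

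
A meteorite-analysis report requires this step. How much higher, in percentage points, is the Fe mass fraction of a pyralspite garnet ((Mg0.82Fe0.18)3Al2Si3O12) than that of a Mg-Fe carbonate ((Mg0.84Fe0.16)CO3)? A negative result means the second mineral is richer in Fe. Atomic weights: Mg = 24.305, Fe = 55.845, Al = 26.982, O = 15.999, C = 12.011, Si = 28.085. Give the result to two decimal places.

-2.82 percentage points

Fe in (Mg0.82Fe0.18)3Al2Si3O12: molar mass 420.154 g/mol; 0.54×55.845 = 30.156 g → 7.18 wt%.
Fe in (Mg0.84Fe0.16)CO3: molar mass 89.359 g/mol; 0.16×55.845 = 8.935 g → 10.00 wt%.
Difference = 7.18 − 10.00 = -2.82 percentage points.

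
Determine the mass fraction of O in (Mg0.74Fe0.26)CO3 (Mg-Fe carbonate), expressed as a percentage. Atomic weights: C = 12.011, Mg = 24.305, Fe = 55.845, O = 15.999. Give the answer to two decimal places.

M((Mg0.74Fe0.26)CO3) = 92.513 g/mol.
O contributes 3 × 15.999 = 47.997 g per mole.
47.997/92.513 = 0.5188 → 51.88%.

51.88 weight percent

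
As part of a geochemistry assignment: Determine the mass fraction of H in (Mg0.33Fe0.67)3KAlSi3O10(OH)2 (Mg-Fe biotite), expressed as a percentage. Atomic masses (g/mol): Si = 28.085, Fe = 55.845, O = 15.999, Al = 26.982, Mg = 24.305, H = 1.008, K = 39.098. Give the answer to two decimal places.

0.42 mass %

Formula mass = 0.99·24.305 + 2.01·55.845 + 1·39.098 + 1·26.982 + 3·28.085 + 12·15.999 + 2·1.008 = 480.649 g/mol, of which 2.016 g is H.
So H makes up 2.016/480.649 = 0.0042 of the mass, i.e. 0.42%.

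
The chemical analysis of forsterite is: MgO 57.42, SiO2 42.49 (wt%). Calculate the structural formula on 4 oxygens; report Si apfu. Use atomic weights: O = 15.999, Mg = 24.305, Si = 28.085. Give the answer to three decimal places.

0.996 Si apfu

57.42 wt% MgO ÷ 40.304 g/mol = 1.42467 mol, giving 1.42467 Mg and 1.42467 O.
42.49 wt% SiO2 ÷ 60.083 g/mol = 0.70719 mol, giving 0.70719 Si and 1.41438 O.
Oxygen sums to 2.83905; scaling by 4/2.83905 = 1.40892 puts the formula on 4 O.
Si: 0.70719 × 1.40892 = 0.996 atoms per formula unit.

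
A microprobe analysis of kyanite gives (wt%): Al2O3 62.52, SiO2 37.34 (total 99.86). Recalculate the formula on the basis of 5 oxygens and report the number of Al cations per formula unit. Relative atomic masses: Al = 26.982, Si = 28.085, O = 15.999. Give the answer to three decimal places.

1.989 Al apfu

62.52 wt% Al2O3 ÷ 101.961 g/mol = 0.61318 mol, giving 1.22636 Al and 1.83954 O.
37.34 wt% SiO2 ÷ 60.083 g/mol = 0.62147 mol, giving 0.62147 Si and 1.24294 O.
Oxygen sums to 3.08248; scaling by 5/3.08248 = 1.62207 puts the formula on 5 O.
Al: 1.22636 × 1.62207 = 1.989 atoms per formula unit.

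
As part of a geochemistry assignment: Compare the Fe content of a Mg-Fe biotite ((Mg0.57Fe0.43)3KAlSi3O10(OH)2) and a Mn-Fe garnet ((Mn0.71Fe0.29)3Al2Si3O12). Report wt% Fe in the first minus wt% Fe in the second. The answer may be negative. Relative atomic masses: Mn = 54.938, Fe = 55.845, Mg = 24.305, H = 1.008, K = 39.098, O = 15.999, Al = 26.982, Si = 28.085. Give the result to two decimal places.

5.93 percentage points

Fe in (Mg0.57Fe0.43)3KAlSi3O10(OH)2: molar mass 457.941 g/mol; 1.29×55.845 = 72.040 g → 15.73 wt%.
Fe in (Mn0.71Fe0.29)3Al2Si3O12: molar mass 495.810 g/mol; 0.87×55.845 = 48.585 g → 9.80 wt%.
Difference = 15.73 − 9.80 = 5.93 percentage points.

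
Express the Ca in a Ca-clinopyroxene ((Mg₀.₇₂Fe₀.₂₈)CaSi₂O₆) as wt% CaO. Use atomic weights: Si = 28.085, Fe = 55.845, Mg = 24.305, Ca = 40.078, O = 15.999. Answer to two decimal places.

24.88 wt%

Molar mass of (Mg₀.₇₂Fe₀.₂₈)CaSi₂O₆ = 0.72*24.305 + 0.28*55.845 + 1*40.078 + 2*28.085 + 6*15.999 = 225.378 g/mol.
Each formula unit contains 1 Ca, equivalent to 1/1 = 1.0000 mol CaO.
M(CaO) = 1×40.078 + 1×15.999 = 56.077 g/mol.
Mass of CaO per formula unit = 1.0000 × 56.077 = 56.077 g.
CaO wt% = 56.077 / 225.378 × 100 = 24.88%.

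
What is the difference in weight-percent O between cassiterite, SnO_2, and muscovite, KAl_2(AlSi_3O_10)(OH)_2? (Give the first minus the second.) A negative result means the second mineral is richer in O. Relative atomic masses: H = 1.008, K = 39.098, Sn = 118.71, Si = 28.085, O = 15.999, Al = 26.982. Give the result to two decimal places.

First mineral: 31.998 g O in 150.708 g formula = 21.23 wt% O.
Second mineral: 191.988 g O in 398.303 g formula = 48.20 wt% O.
21.23% − 48.20% gives a difference of -26.97 percentage points.

-26.97 percentage points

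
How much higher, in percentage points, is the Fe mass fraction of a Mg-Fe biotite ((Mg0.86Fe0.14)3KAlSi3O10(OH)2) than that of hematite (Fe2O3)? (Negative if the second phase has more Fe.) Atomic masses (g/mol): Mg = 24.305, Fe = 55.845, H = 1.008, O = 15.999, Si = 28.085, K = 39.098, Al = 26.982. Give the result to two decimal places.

Fe in (Mg0.86Fe0.14)3KAlSi3O10(OH)2: molar mass 430.501 g/mol; 0.42×55.845 = 23.455 g → 5.45 wt%.
Fe in Fe2O3: molar mass 159.687 g/mol; 2×55.845 = 111.690 g → 69.94 wt%.
Difference = 5.45 − 69.94 = -64.49 percentage points.

-64.49 percentage points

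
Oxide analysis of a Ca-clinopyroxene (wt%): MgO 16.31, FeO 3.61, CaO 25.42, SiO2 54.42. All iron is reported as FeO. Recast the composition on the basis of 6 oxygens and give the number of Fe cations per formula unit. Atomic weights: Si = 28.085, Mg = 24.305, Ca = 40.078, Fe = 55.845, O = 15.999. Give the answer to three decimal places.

MgO: 16.31/40.304 = 0.40467 mol → 0.40467 mol Mg, 0.40467 mol O.
FeO: 3.61/71.844 = 0.05025 mol → 0.05025 mol Fe, 0.05025 mol O.
CaO: 25.42/56.077 = 0.45331 mol → 0.45331 mol Ca, 0.45331 mol O.
SiO2: 54.42/60.083 = 0.90575 mol → 0.90575 mol Si, 1.81150 mol O.
Total oxygen = 2.71973 mol. Normalization factor = 6/2.71973 = 2.20610.
Fe per 6 O = 0.05025 × 2.20610 = 0.111.

0.111 Fe apfu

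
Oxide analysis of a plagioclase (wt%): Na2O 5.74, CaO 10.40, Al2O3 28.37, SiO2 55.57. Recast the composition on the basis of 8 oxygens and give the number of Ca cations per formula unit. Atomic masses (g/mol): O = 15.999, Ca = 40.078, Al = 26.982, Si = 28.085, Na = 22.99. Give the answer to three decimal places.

0.501 Ca apfu

5.74 wt% Na2O ÷ 61.979 g/mol = 0.09261 mol, giving 0.18522 Na and 0.09261 O.
10.40 wt% CaO ÷ 56.077 g/mol = 0.18546 mol, giving 0.18546 Ca and 0.18546 O.
28.37 wt% Al2O3 ÷ 101.961 g/mol = 0.27824 mol, giving 0.55648 Al and 0.83472 O.
55.57 wt% SiO2 ÷ 60.083 g/mol = 0.92489 mol, giving 0.92489 Si and 1.84978 O.
Oxygen sums to 2.96257; scaling by 8/2.96257 = 2.70036 puts the formula on 8 O.
Ca: 0.18546 × 2.70036 = 0.501 atoms per formula unit.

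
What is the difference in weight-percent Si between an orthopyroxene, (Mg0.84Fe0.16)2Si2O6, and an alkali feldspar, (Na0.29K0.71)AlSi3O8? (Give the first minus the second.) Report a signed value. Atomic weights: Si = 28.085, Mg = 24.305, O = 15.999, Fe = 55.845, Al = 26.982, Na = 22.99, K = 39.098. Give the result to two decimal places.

-4.15 percentage points

Si in (Mg0.84Fe0.16)2Si2O6: molar mass 210.867 g/mol; 2×28.085 = 56.170 g → 26.64 wt%.
Si in (Na0.29K0.71)AlSi3O8: molar mass 273.656 g/mol; 3×28.085 = 84.255 g → 30.79 wt%.
Difference = 26.64 − 30.79 = -4.15 percentage points.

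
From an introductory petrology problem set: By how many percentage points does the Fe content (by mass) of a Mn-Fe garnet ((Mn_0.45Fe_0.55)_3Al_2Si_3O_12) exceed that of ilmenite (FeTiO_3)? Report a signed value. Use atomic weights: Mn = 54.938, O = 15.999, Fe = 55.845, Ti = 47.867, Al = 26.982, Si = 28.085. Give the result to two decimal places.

Fe in (Mn_0.45Fe_0.55)_3Al_2Si_3O_12: molar mass 496.518 g/mol; 1.65×55.845 = 92.144 g → 18.56 wt%.
Fe in FeTiO_3: molar mass 151.709 g/mol; 1×55.845 = 55.845 g → 36.81 wt%.
Difference = 18.56 − 36.81 = -18.25 percentage points.

-18.25 percentage points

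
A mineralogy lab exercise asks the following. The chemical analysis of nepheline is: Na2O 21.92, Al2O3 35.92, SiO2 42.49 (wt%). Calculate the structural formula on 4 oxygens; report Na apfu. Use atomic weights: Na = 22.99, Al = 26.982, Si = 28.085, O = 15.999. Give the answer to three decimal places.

1.002 Na apfu

Na2O (M=61.979): mol = 0.35367; Na = 0.70734, O = 0.35367.
Al2O3 (M=101.961): mol = 0.35229; Al = 0.70458, O = 1.05687.
SiO2 (M=60.083): mol = 0.70719; Si = 0.70719, O = 1.41438.
ΣO = 2.82492; factor = 4/ΣO = 1.41597.
Na apfu = 0.70734 × 1.41597 = 1.002.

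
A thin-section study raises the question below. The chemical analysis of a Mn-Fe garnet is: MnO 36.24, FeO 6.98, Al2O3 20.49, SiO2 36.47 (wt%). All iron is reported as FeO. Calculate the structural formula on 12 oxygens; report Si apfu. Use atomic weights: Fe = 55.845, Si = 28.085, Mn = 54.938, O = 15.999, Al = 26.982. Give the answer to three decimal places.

MnO: 36.24/70.937 = 0.51088 mol → 0.51088 mol Mn, 0.51088 mol O.
FeO: 6.98/71.844 = 0.09715 mol → 0.09715 mol Fe, 0.09715 mol O.
Al2O3: 20.49/101.961 = 0.20096 mol → 0.40192 mol Al, 0.60288 mol O.
SiO2: 36.47/60.083 = 0.60699 mol → 0.60699 mol Si, 1.21398 mol O.
Total oxygen = 2.42489 mol. Normalization factor = 12/2.42489 = 4.94868.
Si per 12 O = 0.60699 × 4.94868 = 3.004.

3.004 Si apfu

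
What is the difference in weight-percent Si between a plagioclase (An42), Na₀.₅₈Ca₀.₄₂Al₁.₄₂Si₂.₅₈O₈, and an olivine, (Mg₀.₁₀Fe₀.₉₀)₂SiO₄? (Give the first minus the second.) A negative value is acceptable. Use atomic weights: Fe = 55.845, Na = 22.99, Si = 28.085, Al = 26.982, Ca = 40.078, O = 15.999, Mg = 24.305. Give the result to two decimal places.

M(Na₀.₅₈Ca₀.₄₂Al₁.₄₂Si₂.₅₈O₈) = 268.933 g/mol, so wt% Si = 72.459/268.933 × 100 = 26.94%.
M((Mg₀.₁₀Fe₀.₉₀)₂SiO₄) = 197.463 g/mol, so wt% Si = 28.085/197.463 × 100 = 14.22%.
26.94 − 14.22 = 12.72 pp.

12.72 percentage points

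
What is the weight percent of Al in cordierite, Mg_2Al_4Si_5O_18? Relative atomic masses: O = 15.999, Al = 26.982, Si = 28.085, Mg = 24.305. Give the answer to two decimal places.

18.45 wt%

Formula mass = 2×24.305 + 4×26.982 + 5×28.085 + 18×15.999 = 584.945 g/mol, of which 107.928 g is Al.
So Al makes up 107.928/584.945 = 0.1845 of the mass, i.e. 18.45%.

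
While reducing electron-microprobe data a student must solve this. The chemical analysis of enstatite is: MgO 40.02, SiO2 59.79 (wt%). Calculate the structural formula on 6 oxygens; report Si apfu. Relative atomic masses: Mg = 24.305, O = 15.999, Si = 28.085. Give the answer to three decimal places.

2.001 Si apfu

MgO (M=40.304): mol = 0.99295; Mg = 0.99295, O = 0.99295.
SiO2 (M=60.083): mol = 0.99512; Si = 0.99512, O = 1.99024.
ΣO = 2.98319; factor = 6/ΣO = 2.01127.
Si apfu = 0.99512 × 2.01127 = 2.001.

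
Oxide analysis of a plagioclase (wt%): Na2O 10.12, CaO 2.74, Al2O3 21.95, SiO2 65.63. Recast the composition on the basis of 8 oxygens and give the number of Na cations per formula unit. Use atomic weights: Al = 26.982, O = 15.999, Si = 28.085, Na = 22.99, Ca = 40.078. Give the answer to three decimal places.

10.12 wt% Na2O ÷ 61.979 g/mol = 0.16328 mol, giving 0.32656 Na and 0.16328 O.
2.74 wt% CaO ÷ 56.077 g/mol = 0.04886 mol, giving 0.04886 Ca and 0.04886 O.
21.95 wt% Al2O3 ÷ 101.961 g/mol = 0.21528 mol, giving 0.43056 Al and 0.64584 O.
65.63 wt% SiO2 ÷ 60.083 g/mol = 1.09232 mol, giving 1.09232 Si and 2.18464 O.
Oxygen sums to 3.04262; scaling by 8/3.04262 = 2.62931 puts the formula on 8 O.
Na: 0.32656 × 2.62931 = 0.859 atoms per formula unit.

0.859 Na apfu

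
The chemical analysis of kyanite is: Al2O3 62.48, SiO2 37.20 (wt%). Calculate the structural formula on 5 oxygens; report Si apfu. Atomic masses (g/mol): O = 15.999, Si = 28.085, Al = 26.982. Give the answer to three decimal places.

Al2O3 (M=101.961): mol = 0.61278; Al = 1.22556, O = 1.83834.
SiO2 (M=60.083): mol = 0.61914; Si = 0.61914, O = 1.23828.
ΣO = 3.07662; factor = 5/ΣO = 1.62516.
Si apfu = 0.61914 × 1.62516 = 1.006.

1.006 Si apfu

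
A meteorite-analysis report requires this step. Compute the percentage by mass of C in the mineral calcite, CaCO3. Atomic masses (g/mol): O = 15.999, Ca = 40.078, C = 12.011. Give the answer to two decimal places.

M(CaCO3) = 100.086 g/mol.
C contributes 1 × 12.011 = 12.011 g per mole.
12.011/100.086 = 0.1200 → 12.00%.

12.00 mass %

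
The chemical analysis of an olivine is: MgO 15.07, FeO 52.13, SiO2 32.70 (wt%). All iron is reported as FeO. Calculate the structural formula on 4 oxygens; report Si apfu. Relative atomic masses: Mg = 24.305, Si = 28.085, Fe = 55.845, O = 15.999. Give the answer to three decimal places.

0.995 Si apfu

MgO: 15.07/40.304 = 0.37391 mol → 0.37391 mol Mg, 0.37391 mol O.
FeO: 52.13/71.844 = 0.72560 mol → 0.72560 mol Fe, 0.72560 mol O.
SiO2: 32.70/60.083 = 0.54425 mol → 0.54425 mol Si, 1.08850 mol O.
Total oxygen = 2.18801 mol. Normalization factor = 4/2.18801 = 1.82815.
Si per 4 O = 0.54425 × 1.82815 = 0.995.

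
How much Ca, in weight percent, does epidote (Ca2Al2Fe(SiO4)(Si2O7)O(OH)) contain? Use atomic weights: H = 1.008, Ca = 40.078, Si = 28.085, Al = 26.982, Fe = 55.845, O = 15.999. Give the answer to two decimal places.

Formula mass = 2*40.078 + 2*26.982 + 1*55.845 + 3*28.085 + 13*15.999 + 1*1.008 = 483.215 g/mol, of which 80.156 g is Ca.
So Ca makes up 80.156/483.215 = 0.1659 of the mass, i.e. 16.59%.

16.59 weight percent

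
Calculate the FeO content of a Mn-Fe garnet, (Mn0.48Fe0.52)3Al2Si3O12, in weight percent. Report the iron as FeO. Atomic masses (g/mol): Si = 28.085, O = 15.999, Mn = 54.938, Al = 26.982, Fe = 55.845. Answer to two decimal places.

22.58 wt%

M((Mn0.48Fe0.52)3Al2Si3O12) = 496.436 g/mol; M(FeO) = 71.844 g/mol.
Moles FeO per formula unit = 1.56 Fe ÷ 1 = 1.5600.
FeO fraction = (1.5600 × 71.844) / 496.436 = 112.077/496.436 = 0.2258.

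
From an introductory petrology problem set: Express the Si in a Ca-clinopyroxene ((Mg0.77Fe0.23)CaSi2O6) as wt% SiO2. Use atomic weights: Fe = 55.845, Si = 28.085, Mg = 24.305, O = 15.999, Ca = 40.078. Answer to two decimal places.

Molar mass of (Mg0.77Fe0.23)CaSi2O6 = 0.77*24.305 + 0.23*55.845 + 1*40.078 + 2*28.085 + 6*15.999 = 223.801 g/mol.
Each formula unit contains 2 Si, equivalent to 2/1 = 2.0000 mol SiO2.
M(SiO2) = 1×28.085 + 2×15.999 = 60.083 g/mol.
Mass of SiO2 per formula unit = 2.0000 × 60.083 = 120.166 g.
SiO2 wt% = 120.166 / 223.801 × 100 = 53.69%.

53.69 wt%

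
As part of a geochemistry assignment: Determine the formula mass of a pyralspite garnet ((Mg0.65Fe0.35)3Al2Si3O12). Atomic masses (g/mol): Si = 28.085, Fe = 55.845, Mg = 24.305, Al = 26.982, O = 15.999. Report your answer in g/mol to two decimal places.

436.24 g/mol

M = 1.95(24.305) + 1.05(55.845) + 2(26.982) + 3(28.085) + 12(15.999)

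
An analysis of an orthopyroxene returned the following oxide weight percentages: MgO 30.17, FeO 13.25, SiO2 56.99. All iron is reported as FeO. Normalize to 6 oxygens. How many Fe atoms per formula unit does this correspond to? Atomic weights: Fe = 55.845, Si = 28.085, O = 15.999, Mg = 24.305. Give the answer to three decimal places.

MgO (M=40.304): mol = 0.74856; Mg = 0.74856, O = 0.74856.
FeO (M=71.844): mol = 0.18443; Fe = 0.18443, O = 0.18443.
SiO2 (M=60.083): mol = 0.94852; Si = 0.94852, O = 1.89704.
ΣO = 2.83003; factor = 6/ΣO = 2.12012.
Fe apfu = 0.18443 × 2.12012 = 0.391.

0.391 Fe apfu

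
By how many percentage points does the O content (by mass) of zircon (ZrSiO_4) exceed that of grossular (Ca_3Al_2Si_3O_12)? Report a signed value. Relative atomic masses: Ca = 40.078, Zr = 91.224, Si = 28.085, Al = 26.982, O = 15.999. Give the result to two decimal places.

M(ZrSiO_4) = 183.305 g/mol, so wt% O = 63.996/183.305 × 100 = 34.91%.
M(Ca_3Al_2Si_3O_12) = 450.441 g/mol, so wt% O = 191.988/450.441 × 100 = 42.62%.
34.91 − 42.62 = -7.71 pp.

-7.71 percentage points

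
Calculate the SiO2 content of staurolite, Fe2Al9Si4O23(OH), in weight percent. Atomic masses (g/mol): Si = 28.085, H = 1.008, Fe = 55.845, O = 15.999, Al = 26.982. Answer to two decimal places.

Molar mass of Fe2Al9Si4O23(OH) = 2*55.845 + 9*26.982 + 4*28.085 + 24*15.999 + 1*1.008 = 851.852 g/mol.
Each formula unit contains 4 Si, equivalent to 4/1 = 4.0000 mol SiO2.
M(SiO2) = 1×28.085 + 2×15.999 = 60.083 g/mol.
Mass of SiO2 per formula unit = 4.0000 × 60.083 = 240.332 g.
SiO2 wt% = 240.332 / 851.852 × 100 = 28.21%.

28.21 wt%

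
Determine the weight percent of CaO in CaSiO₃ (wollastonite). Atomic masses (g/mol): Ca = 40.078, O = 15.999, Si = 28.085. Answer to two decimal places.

48.28 wt%

M(CaSiO₃) = 116.160 g/mol; M(CaO) = 56.077 g/mol.
Moles CaO per formula unit = 1 Ca ÷ 1 = 1.0000.
CaO fraction = (1.0000 × 56.077) / 116.160 = 56.077/116.160 = 0.4828.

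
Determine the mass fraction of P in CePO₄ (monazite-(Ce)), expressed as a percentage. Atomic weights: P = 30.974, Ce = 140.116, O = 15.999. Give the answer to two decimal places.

13.18 wt%

Molar mass of CePO₄: 1*140.116 + 1*30.974 + 4*15.999 = 235.086 g/mol.
Mass of P per formula unit: 1 × 30.974 = 30.974 g.
Weight fraction P = 30.974 / 235.086 = 0.1318.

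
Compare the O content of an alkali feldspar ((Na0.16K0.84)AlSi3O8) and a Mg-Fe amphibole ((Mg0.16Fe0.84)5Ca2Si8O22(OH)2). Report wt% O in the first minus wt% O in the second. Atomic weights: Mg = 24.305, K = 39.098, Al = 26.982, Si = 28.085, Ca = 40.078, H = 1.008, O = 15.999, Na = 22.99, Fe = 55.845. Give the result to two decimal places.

5.78 percentage points

First mineral: 127.992 g O in 275.750 g formula = 46.42 wt% O.
Second mineral: 383.976 g O in 944.821 g formula = 40.64 wt% O.
46.42% − 40.64% gives a difference of 5.78 percentage points.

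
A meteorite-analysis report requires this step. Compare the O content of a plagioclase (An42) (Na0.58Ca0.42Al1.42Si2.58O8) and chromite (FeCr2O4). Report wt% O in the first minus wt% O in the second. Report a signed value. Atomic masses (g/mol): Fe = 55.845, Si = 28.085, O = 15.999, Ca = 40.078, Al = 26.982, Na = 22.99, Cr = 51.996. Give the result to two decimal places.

O in Na0.58Ca0.42Al1.42Si2.58O8: molar mass 268.933 g/mol; 8×15.999 = 127.992 g → 47.59 wt%.
O in FeCr2O4: molar mass 223.833 g/mol; 4×15.999 = 63.996 g → 28.59 wt%.
Difference = 47.59 − 28.59 = 19.00 percentage points.

19.00 percentage points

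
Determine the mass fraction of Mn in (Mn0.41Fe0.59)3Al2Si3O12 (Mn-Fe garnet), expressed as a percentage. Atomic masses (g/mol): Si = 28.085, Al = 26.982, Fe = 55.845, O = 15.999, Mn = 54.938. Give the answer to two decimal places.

13.61 weight percent

Formula mass = 1.23*54.938 + 1.77*55.845 + 2*26.982 + 3*28.085 + 12*15.999 = 496.626 g/mol, of which 67.574 g is Mn.
So Mn makes up 67.574/496.626 = 0.1361 of the mass, i.e. 13.61%.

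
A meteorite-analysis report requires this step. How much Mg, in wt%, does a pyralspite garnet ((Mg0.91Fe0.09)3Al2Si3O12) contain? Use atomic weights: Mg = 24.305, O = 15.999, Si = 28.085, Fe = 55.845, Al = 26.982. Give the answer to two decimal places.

16.12 wt%

Formula mass = 2.73×24.305 + 0.27×55.845 + 2×26.982 + 3×28.085 + 12×15.999 = 411.638 g/mol, of which 66.353 g is Mg.
So Mg makes up 66.353/411.638 = 0.1612 of the mass, i.e. 16.12%.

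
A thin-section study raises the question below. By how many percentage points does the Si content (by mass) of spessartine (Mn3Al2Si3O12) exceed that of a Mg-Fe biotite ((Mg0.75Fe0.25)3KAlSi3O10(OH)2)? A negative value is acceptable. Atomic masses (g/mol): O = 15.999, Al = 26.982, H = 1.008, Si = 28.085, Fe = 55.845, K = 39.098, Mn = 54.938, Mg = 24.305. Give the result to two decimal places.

Si in Mn3Al2Si3O12: molar mass 495.021 g/mol; 3×28.085 = 84.255 g → 17.02 wt%.
Si in (Mg0.75Fe0.25)3KAlSi3O10(OH)2: molar mass 440.909 g/mol; 3×28.085 = 84.255 g → 19.11 wt%.
Difference = 17.02 − 19.11 = -2.09 percentage points.

-2.09 percentage points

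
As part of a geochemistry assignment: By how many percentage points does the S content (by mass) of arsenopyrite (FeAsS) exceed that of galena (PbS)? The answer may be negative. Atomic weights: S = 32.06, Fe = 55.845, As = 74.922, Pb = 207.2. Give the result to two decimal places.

S in FeAsS: molar mass 162.827 g/mol; 1×32.06 = 32.060 g → 19.69 wt%.
S in PbS: molar mass 239.260 g/mol; 1×32.06 = 32.060 g → 13.40 wt%.
Difference = 19.69 − 13.40 = 6.29 percentage points.

6.29 percentage points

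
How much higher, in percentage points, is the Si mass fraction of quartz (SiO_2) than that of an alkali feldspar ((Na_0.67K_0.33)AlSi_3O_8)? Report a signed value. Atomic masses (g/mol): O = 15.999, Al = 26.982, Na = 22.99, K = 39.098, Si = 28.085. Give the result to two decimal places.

M(SiO_2) = 60.083 g/mol, so wt% Si = 28.085/60.083 × 100 = 46.74%.
M((Na_0.67K_0.33)AlSi_3O_8) = 267.535 g/mol, so wt% Si = 84.255/267.535 × 100 = 31.49%.
46.74 − 31.49 = 15.25 pp.

15.25 percentage points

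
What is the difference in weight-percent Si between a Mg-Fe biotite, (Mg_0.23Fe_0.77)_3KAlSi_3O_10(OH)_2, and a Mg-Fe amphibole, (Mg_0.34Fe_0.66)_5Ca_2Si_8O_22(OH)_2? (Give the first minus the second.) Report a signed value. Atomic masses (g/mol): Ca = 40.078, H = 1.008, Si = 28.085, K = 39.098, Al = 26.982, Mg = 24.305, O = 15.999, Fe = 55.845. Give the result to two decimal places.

First mineral: 84.255 g Si in 490.111 g formula = 17.19 wt% Si.
Second mineral: 224.680 g Si in 916.435 g formula = 24.52 wt% Si.
17.19% − 24.52% gives a difference of -7.33 percentage points.

-7.33 percentage points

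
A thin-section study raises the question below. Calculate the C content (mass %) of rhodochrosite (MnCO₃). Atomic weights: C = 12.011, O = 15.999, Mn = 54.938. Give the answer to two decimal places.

Molar mass of MnCO₃: 1·54.938 + 1·12.011 + 3·15.999 = 114.946 g/mol.
Mass of C per formula unit: 1 × 12.011 = 12.011 g.
Weight fraction C = 12.011 / 114.946 = 0.1045.

10.45 mass %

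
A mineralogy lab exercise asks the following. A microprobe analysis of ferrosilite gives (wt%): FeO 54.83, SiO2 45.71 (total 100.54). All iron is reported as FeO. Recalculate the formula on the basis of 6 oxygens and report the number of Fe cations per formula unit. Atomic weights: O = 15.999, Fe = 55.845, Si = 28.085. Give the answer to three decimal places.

FeO: 54.83/71.844 = 0.76318 mol → 0.76318 mol Fe, 0.76318 mol O.
SiO2: 45.71/60.083 = 0.76078 mol → 0.76078 mol Si, 1.52156 mol O.
Total oxygen = 2.28474 mol. Normalization factor = 6/2.28474 = 2.62612.
Fe per 6 O = 0.76318 × 2.62612 = 2.004.

2.004 Fe apfu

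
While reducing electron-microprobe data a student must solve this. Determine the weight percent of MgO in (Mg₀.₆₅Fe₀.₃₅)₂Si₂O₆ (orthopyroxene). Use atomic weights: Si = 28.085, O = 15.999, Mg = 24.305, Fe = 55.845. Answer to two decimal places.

Formula mass = 222.852 g/mol.
1.30 Mg → 1.3000 mol MgO per formula unit; M(MgO) = 40.304, so MgO mass = 52.395 g.
52.395/222.852 × 100 = 23.51 wt%.

23.51 wt%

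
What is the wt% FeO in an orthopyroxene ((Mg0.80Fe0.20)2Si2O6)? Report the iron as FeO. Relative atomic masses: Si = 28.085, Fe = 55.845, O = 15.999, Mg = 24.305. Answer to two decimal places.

Formula mass = 213.390 g/mol.
0.40 Fe → 0.4000 mol FeO per formula unit; M(FeO) = 71.844, so FeO mass = 28.738 g.
28.738/213.390 × 100 = 13.47 wt%.

13.47 wt%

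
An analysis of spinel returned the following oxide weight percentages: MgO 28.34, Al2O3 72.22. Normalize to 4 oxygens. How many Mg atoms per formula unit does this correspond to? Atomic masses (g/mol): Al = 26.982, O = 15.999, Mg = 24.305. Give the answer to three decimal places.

0.995 Mg apfu

MgO (M=40.304): mol = 0.70316; Mg = 0.70316, O = 0.70316.
Al2O3 (M=101.961): mol = 0.70831; Al = 1.41662, O = 2.12493.
ΣO = 2.82809; factor = 4/ΣO = 1.41438.
Mg apfu = 0.70316 × 1.41438 = 0.995.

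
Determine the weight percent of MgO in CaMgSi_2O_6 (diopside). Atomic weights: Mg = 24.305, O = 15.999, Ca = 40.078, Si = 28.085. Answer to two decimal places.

Molar mass of CaMgSi_2O_6 = 1×40.078 + 1×24.305 + 2×28.085 + 6×15.999 = 216.547 g/mol.
Each formula unit contains 1 Mg, equivalent to 1/1 = 1.0000 mol MgO.
M(MgO) = 1×24.305 + 1×15.999 = 40.304 g/mol.
Mass of MgO per formula unit = 1.0000 × 40.304 = 40.304 g.
MgO wt% = 40.304 / 216.547 × 100 = 18.61%.

18.61 wt%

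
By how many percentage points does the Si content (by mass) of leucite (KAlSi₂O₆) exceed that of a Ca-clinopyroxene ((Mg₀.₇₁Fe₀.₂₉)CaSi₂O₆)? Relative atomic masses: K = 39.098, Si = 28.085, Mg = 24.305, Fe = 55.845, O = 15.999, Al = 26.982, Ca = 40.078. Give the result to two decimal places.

0.85 percentage points

M(KAlSi₂O₆) = 218.244 g/mol, so wt% Si = 56.170/218.244 × 100 = 25.74%.
M((Mg₀.₇₁Fe₀.₂₉)CaSi₂O₆) = 225.694 g/mol, so wt% Si = 56.170/225.694 × 100 = 24.89%.
25.74 − 24.89 = 0.85 pp.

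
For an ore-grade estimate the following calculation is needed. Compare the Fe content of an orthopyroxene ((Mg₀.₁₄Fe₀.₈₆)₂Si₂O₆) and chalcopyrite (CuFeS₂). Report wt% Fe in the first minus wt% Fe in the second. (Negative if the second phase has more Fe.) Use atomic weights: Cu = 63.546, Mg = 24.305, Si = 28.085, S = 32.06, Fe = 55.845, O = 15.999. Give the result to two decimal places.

Fe in (Mg₀.₁₄Fe₀.₈₆)₂Si₂O₆: molar mass 255.023 g/mol; 1.72×55.845 = 96.053 g → 37.66 wt%.
Fe in CuFeS₂: molar mass 183.511 g/mol; 1×55.845 = 55.845 g → 30.43 wt%.
Difference = 37.66 − 30.43 = 7.23 percentage points.

7.23 percentage points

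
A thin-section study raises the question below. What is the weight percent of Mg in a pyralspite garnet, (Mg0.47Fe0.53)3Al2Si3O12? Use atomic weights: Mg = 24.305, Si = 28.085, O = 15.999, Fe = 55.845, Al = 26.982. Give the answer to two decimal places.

7.56 weight percent

Formula mass = 1.41·24.305 + 1.59·55.845 + 2·26.982 + 3·28.085 + 12·15.999 = 453.271 g/mol, of which 34.270 g is Mg.
So Mg makes up 34.270/453.271 = 0.0756 of the mass, i.e. 7.56%.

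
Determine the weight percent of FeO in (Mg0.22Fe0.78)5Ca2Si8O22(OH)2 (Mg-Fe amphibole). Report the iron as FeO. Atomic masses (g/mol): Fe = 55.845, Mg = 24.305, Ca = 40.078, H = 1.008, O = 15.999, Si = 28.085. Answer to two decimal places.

M((Mg0.22Fe0.78)5Ca2Si8O22(OH)2) = 935.359 g/mol; M(FeO) = 71.844 g/mol.
Moles FeO per formula unit = 3.90 Fe ÷ 1 = 3.9000.
FeO fraction = (3.9000 × 71.844) / 935.359 = 280.192/935.359 = 0.2996.

29.96 wt%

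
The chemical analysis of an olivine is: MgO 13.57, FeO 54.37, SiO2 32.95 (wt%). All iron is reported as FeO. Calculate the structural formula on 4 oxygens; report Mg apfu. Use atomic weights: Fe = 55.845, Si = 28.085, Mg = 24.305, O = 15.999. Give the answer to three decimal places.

MgO: 13.57/40.304 = 0.33669 mol → 0.33669 mol Mg, 0.33669 mol O.
FeO: 54.37/71.844 = 0.75678 mol → 0.75678 mol Fe, 0.75678 mol O.
SiO2: 32.95/60.083 = 0.54841 mol → 0.54841 mol Si, 1.09682 mol O.
Total oxygen = 2.19029 mol. Normalization factor = 4/2.19029 = 1.82624.
Mg per 4 O = 0.33669 × 1.82624 = 0.615.

0.615 Mg apfu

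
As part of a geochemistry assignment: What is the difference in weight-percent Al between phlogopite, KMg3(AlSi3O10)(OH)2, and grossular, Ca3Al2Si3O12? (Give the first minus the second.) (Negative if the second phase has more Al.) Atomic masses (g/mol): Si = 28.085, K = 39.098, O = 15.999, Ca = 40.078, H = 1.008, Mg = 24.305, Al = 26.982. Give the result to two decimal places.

M(KMg3(AlSi3O10)(OH)2) = 417.254 g/mol, so wt% Al = 26.982/417.254 × 100 = 6.47%.
M(Ca3Al2Si3O12) = 450.441 g/mol, so wt% Al = 53.964/450.441 × 100 = 11.98%.
6.47 − 11.98 = -5.51 pp.

-5.51 percentage points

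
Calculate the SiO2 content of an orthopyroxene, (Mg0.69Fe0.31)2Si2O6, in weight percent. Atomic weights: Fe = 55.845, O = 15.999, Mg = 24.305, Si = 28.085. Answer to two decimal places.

Molar mass of (Mg0.69Fe0.31)2Si2O6 = 1.38*24.305 + 0.62*55.845 + 2*28.085 + 6*15.999 = 220.329 g/mol.
Each formula unit contains 2 Si, equivalent to 2/1 = 2.0000 mol SiO2.
M(SiO2) = 1×28.085 + 2×15.999 = 60.083 g/mol.
Mass of SiO2 per formula unit = 2.0000 × 60.083 = 120.166 g.
SiO2 wt% = 120.166 / 220.329 × 100 = 54.54%.

54.54 wt%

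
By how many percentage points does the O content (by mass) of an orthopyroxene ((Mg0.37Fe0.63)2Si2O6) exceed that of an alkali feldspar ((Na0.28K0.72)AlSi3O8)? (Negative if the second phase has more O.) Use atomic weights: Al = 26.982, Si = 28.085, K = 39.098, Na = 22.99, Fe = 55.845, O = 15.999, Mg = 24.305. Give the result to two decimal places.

O in (Mg0.37Fe0.63)2Si2O6: molar mass 240.514 g/mol; 6×15.999 = 95.994 g → 39.91 wt%.
O in (Na0.28K0.72)AlSi3O8: molar mass 273.817 g/mol; 8×15.999 = 127.992 g → 46.74 wt%.
Difference = 39.91 − 46.74 = -6.83 percentage points.

-6.83 percentage points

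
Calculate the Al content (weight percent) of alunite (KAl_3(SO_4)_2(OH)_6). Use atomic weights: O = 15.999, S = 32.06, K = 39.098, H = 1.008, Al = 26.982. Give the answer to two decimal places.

Molar mass of KAl_3(SO_4)_2(OH)_6: 1·39.098 + 3·26.982 + 2·32.06 + 14·15.999 + 6·1.008 = 414.198 g/mol.
Mass of Al per formula unit: 3 × 26.982 = 80.946 g.
Weight fraction Al = 80.946 / 414.198 = 0.1954.

19.54 weight percent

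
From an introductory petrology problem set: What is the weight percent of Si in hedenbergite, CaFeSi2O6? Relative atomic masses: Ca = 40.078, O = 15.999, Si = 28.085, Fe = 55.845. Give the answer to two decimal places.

Formula mass = 1×40.078 + 1×55.845 + 2×28.085 + 6×15.999 = 248.087 g/mol, of which 56.170 g is Si.
So Si makes up 56.170/248.087 = 0.2264 of the mass, i.e. 22.64%.

22.64 weight percent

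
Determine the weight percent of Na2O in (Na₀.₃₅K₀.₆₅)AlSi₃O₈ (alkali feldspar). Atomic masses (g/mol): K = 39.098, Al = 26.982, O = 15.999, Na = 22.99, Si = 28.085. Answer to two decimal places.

3.98 wt%

Formula mass = 272.689 g/mol.
0.35 Na → 0.1750 mol Na2O per formula unit; M(Na2O) = 61.979, so Na2O mass = 10.846 g.
10.846/272.689 × 100 = 3.98 wt%.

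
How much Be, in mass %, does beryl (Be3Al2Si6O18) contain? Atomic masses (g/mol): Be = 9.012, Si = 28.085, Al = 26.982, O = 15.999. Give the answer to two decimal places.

M(Be3Al2Si6O18) = 537.492 g/mol.
Be contributes 3 × 9.012 = 27.036 g per mole.
27.036/537.492 = 0.0503 → 5.03%.

5.03 mass %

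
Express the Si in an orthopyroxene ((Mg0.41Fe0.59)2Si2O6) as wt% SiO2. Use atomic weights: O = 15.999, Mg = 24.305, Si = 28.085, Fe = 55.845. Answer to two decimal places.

Molar mass of (Mg0.41Fe0.59)2Si2O6 = 0.82·24.305 + 1.18·55.845 + 2·28.085 + 6·15.999 = 237.991 g/mol.
Each formula unit contains 2 Si, equivalent to 2/1 = 2.0000 mol SiO2.
M(SiO2) = 1×28.085 + 2×15.999 = 60.083 g/mol.
Mass of SiO2 per formula unit = 2.0000 × 60.083 = 120.166 g.
SiO2 wt% = 120.166 / 237.991 × 100 = 50.49%.

50.49 wt%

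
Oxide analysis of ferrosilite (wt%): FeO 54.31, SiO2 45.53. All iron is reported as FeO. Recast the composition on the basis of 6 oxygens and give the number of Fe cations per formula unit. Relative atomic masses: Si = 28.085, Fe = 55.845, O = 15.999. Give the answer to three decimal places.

1.997 Fe apfu

FeO: 54.31/71.844 = 0.75594 mol → 0.75594 mol Fe, 0.75594 mol O.
SiO2: 45.53/60.083 = 0.75779 mol → 0.75779 mol Si, 1.51558 mol O.
Total oxygen = 2.27152 mol. Normalization factor = 6/2.27152 = 2.64140.
Fe per 6 O = 0.75594 × 2.64140 = 1.997.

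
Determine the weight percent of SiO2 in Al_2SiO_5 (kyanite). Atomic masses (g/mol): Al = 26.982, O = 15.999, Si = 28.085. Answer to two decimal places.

37.08 wt%

M(Al_2SiO_5) = 162.044 g/mol; M(SiO2) = 60.083 g/mol.
Moles SiO2 per formula unit = 1 Si ÷ 1 = 1.0000.
SiO2 fraction = (1.0000 × 60.083) / 162.044 = 60.083/162.044 = 0.3708.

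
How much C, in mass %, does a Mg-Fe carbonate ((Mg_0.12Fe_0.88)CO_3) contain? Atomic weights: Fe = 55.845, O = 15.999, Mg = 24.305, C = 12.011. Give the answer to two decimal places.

10.72 mass %

M((Mg_0.12Fe_0.88)CO_3) = 112.068 g/mol.
C contributes 1 × 12.011 = 12.011 g per mole.
12.011/112.068 = 0.1072 → 10.72%.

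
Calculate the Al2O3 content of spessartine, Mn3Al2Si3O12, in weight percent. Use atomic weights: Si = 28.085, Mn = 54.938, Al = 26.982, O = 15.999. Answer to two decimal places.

Formula mass = 495.021 g/mol.
2 Al → 1.0000 mol Al2O3 per formula unit; M(Al2O3) = 101.961, so Al2O3 mass = 101.961 g.
101.961/495.021 × 100 = 20.60 wt%.

20.60 wt%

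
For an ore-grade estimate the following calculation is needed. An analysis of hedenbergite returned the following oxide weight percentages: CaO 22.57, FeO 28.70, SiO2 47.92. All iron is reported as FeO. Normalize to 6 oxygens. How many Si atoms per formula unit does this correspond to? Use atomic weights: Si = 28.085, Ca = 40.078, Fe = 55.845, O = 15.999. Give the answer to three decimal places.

1.996 Si apfu

CaO (M=56.077): mol = 0.40248; Ca = 0.40248, O = 0.40248.
FeO (M=71.844): mol = 0.39948; Fe = 0.39948, O = 0.39948.
SiO2 (M=60.083): mol = 0.79756; Si = 0.79756, O = 1.59512.
ΣO = 2.39708; factor = 6/ΣO = 2.50305.
Si apfu = 0.79756 × 2.50305 = 1.996.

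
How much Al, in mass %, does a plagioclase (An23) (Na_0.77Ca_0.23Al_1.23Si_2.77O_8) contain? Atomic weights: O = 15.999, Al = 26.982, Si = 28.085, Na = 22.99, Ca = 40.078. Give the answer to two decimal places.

12.48 mass %

Molar mass of Na_0.77Ca_0.23Al_1.23Si_2.77O_8: 0.77*22.99 + 0.23*40.078 + 1.23*26.982 + 2.77*28.085 + 8*15.999 = 265.896 g/mol.
Mass of Al per formula unit: 1.23 × 26.982 = 33.188 g.
Weight fraction Al = 33.188 / 265.896 = 0.1248.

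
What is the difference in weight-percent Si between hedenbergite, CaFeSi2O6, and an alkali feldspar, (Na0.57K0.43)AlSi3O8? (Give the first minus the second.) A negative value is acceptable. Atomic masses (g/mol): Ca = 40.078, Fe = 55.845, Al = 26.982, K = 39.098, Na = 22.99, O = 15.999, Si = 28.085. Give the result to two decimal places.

Si in CaFeSi2O6: molar mass 248.087 g/mol; 2×28.085 = 56.170 g → 22.64 wt%.
Si in (Na0.57K0.43)AlSi3O8: molar mass 269.145 g/mol; 3×28.085 = 84.255 g → 31.30 wt%.
Difference = 22.64 − 31.30 = -8.66 percentage points.

-8.66 percentage points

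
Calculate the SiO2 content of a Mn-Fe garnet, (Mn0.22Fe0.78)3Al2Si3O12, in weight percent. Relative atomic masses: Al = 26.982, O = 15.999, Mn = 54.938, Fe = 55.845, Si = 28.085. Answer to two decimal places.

Formula mass = 497.143 g/mol.
3 Si → 3.0000 mol SiO2 per formula unit; M(SiO2) = 60.083, so SiO2 mass = 180.249 g.
180.249/497.143 × 100 = 36.26 wt%.

36.26 wt%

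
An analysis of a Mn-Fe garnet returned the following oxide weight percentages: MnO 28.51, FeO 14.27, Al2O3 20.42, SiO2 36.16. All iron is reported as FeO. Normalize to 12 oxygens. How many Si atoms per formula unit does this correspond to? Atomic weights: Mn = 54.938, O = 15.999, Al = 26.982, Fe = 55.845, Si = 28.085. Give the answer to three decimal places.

3.003 Si apfu

28.51 wt% MnO ÷ 70.937 g/mol = 0.40191 mol, giving 0.40191 Mn and 0.40191 O.
14.27 wt% FeO ÷ 71.844 g/mol = 0.19862 mol, giving 0.19862 Fe and 0.19862 O.
20.42 wt% Al2O3 ÷ 101.961 g/mol = 0.20027 mol, giving 0.40054 Al and 0.60081 O.
36.16 wt% SiO2 ÷ 60.083 g/mol = 0.60183 mol, giving 0.60183 Si and 1.20366 O.
Oxygen sums to 2.40500; scaling by 12/2.40500 = 4.98960 puts the formula on 12 O.
Si: 0.60183 × 4.98960 = 3.003 atoms per formula unit.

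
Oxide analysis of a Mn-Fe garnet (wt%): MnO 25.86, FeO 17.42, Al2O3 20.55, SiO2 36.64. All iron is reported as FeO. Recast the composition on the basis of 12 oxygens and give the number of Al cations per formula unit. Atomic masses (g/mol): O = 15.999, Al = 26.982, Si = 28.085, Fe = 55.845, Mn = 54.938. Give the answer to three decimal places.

1.990 Al apfu

MnO (M=70.937): mol = 0.36455; Mn = 0.36455, O = 0.36455.
FeO (M=71.844): mol = 0.24247; Fe = 0.24247, O = 0.24247.
Al2O3 (M=101.961): mol = 0.20155; Al = 0.40310, O = 0.60465.
SiO2 (M=60.083): mol = 0.60982; Si = 0.60982, O = 1.21964.
ΣO = 2.43131; factor = 12/ΣO = 4.93561.
Al apfu = 0.40310 × 4.93561 = 1.990.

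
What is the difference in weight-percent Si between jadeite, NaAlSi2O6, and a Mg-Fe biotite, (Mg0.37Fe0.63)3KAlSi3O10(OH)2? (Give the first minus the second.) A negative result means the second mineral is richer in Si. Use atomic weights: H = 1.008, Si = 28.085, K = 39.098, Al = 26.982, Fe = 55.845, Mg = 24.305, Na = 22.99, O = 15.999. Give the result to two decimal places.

10.12 percentage points

M(NaAlSi2O6) = 202.136 g/mol, so wt% Si = 56.170/202.136 × 100 = 27.79%.
M((Mg0.37Fe0.63)3KAlSi3O10(OH)2) = 476.865 g/mol, so wt% Si = 84.255/476.865 × 100 = 17.67%.
27.79 − 17.67 = 10.12 pp.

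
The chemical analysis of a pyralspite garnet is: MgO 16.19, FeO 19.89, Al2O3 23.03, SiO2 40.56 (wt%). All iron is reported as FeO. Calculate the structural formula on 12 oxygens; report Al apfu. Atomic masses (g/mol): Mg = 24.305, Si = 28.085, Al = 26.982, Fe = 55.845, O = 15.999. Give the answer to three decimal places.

MgO (M=40.304): mol = 0.40170; Mg = 0.40170, O = 0.40170.
FeO (M=71.844): mol = 0.27685; Fe = 0.27685, O = 0.27685.
Al2O3 (M=101.961): mol = 0.22587; Al = 0.45174, O = 0.67761.
SiO2 (M=60.083): mol = 0.67507; Si = 0.67507, O = 1.35014.
ΣO = 2.70630; factor = 12/ΣO = 4.43410.
Al apfu = 0.45174 × 4.43410 = 2.003.

2.003 Al apfu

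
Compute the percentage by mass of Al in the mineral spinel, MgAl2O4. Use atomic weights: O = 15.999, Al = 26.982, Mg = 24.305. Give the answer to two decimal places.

37.93 mass %

Formula mass = 1*24.305 + 2*26.982 + 4*15.999 = 142.265 g/mol, of which 53.964 g is Al.
So Al makes up 53.964/142.265 = 0.3793 of the mass, i.e. 37.93%.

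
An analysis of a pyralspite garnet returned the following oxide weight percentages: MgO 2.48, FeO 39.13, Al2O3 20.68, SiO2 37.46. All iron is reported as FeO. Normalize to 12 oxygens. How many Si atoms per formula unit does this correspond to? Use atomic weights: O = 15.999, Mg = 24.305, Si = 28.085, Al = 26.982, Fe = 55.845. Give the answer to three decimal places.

3.039 Si apfu

MgO (M=40.304): mol = 0.06153; Mg = 0.06153, O = 0.06153.
FeO (M=71.844): mol = 0.54465; Fe = 0.54465, O = 0.54465.
Al2O3 (M=101.961): mol = 0.20282; Al = 0.40564, O = 0.60846.
SiO2 (M=60.083): mol = 0.62347; Si = 0.62347, O = 1.24694.
ΣO = 2.46158; factor = 12/ΣO = 4.87492.
Si apfu = 0.62347 × 4.87492 = 3.039.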